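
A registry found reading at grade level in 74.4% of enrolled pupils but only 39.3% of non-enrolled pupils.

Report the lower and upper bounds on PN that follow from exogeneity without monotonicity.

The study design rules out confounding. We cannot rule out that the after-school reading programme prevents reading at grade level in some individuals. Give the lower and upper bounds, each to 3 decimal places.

0.472 ≤ PN ≤ 0.816

p₁ = 0.744, p₀ = 0.393.
Under exogeneity alone the bounds on PN are max{0,(p₁−p₀)/p₁} ≤ PN ≤ min{1,(1−p₀)/p₁}.
  lower = (p₁ − p₀)/p₁ = 0.351 / 0.744 ≈ 0.4718
  upper = min{1, (1 − p₀)/p₁} = 0.607 / 0.744 ≈ 0.8159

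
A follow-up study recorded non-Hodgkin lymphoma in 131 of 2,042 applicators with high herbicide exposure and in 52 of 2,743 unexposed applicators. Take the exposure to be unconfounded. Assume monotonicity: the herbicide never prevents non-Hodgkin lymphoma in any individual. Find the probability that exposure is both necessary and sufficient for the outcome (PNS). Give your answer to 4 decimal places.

PNS ≈ 0.0452

p₁ = P(outcome | exposed) = 131/2042 = 0.064153
p₀ = P(outcome | unexposed) = 52/2743 = 0.018957
Under exogeneity and monotonicity, PNS = p₁ − p₀.
PNS = 0.064153 − 0.018957 = 0.045195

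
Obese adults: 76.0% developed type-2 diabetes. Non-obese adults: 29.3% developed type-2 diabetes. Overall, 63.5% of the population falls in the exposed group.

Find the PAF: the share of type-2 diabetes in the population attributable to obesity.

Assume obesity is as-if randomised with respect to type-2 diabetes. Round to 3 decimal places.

PAF ≈ 0.503

p₁ = 0.76, p₀ = 0.293.
Overall risk P(Y=1) = π·p₁ + (1−π)·p₀ = 0.635×0.76 + 0.365×0.293 = 0.58954.
Under exogeneity, PAF = [P(Y=1) − p₀] / P(Y=1).
PAF = (0.58954 − 0.293) / 0.58954 ≈ 0.5030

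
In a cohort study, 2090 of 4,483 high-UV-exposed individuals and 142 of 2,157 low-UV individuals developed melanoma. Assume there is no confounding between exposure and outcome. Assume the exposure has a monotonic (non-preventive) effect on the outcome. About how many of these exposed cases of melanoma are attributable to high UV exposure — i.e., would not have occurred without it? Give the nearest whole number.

p₁ = P(outcome | exposed) = 2090/4483 = 0.46621
p₀ = P(outcome | unexposed) = 142/2157 = 0.065832
PN = (p₁ − p₀)/p₁ = (0.46621 − 0.065832) / 0.46621 ≈ 0.85879.
Attributable cases ≈ PN × (exposed cases) = 0.85879 × 2090 ≈ 1794.87.

about 1795 cases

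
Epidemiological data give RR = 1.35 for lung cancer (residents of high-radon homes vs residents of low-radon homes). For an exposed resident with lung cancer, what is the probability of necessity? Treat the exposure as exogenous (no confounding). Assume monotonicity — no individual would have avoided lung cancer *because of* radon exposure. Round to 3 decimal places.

Under exogeneity and monotonicity, PN = (RR − 1) / RR = 1 − 1/RR.
PN = (1.35 − 1) / 1.35 = 0.35 / 1.35 ≈ 0.2593

PN ≈ 0.259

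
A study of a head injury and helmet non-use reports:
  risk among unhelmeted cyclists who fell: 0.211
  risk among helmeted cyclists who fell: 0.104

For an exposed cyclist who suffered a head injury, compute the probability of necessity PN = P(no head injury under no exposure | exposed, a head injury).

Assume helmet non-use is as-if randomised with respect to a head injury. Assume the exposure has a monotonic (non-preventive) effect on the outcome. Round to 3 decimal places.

Let p₁ = 0.211, p₀ = 0.104.
Under exogeneity and monotonicity, PN = (p₁ − p₀) / p₁.
PN = (0.211 − 0.104) / 0.211 = 0.107 / 0.211 ≈ 0.5071

PN ≈ 0.507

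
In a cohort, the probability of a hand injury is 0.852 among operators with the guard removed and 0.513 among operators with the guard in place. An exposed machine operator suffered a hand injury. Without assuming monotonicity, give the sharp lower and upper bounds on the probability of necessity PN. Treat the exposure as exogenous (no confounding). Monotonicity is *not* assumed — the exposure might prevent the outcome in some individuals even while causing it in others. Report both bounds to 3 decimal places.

Let p₁ = 0.852, p₀ = 0.513.
Under exogeneity alone the bounds on PN are max{0,(p₁−p₀)/p₁} ≤ PN ≤ min{1,(1−p₀)/p₁}.
  lower = (p₁ − p₀)/p₁ = 0.339 / 0.852 ≈ 0.3979
  upper = min{1, (1 − p₀)/p₁} = 0.487 / 0.852 ≈ 0.5716

0.398 ≤ PN ≤ 0.572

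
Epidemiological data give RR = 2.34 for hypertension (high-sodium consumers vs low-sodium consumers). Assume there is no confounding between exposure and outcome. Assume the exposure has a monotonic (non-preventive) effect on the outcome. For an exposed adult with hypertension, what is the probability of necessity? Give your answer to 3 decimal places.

Under exogeneity and monotonicity, PN = (RR − 1) / RR = 1 − 1/RR.
PN = (2.34 − 1) / 2.34 = 1.34 / 2.34 ≈ 0.5726

PN ≈ 0.573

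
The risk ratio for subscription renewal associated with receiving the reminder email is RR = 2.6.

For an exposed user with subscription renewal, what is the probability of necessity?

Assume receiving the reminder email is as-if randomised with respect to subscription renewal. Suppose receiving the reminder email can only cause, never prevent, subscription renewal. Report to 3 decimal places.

Under exogeneity and monotonicity, PN = (RR − 1) / RR = 1 − 1/RR.
PN = (2.6 − 1) / 2.6 = 1.6 / 2.6 ≈ 0.6154

PN ≈ 0.615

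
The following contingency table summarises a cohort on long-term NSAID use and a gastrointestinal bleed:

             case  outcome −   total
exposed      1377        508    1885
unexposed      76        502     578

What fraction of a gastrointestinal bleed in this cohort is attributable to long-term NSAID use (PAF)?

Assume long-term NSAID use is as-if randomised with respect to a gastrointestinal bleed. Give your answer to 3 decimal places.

PAF ≈ 0.777

p₁ = P(outcome | exposed) = 1377/1885 = 0.7305
p₀ = P(outcome | unexposed) = 76/578 = 0.13149
Exposure prevalence π = 1885/2463 = 0.76533; overall risk P(Y=1) = 0.58993.
Under exogeneity, PAF = [P(Y=1) − p₀]/P(Y=1).
PAF = (0.58993 − 0.13149) / 0.58993 ≈ 0.7771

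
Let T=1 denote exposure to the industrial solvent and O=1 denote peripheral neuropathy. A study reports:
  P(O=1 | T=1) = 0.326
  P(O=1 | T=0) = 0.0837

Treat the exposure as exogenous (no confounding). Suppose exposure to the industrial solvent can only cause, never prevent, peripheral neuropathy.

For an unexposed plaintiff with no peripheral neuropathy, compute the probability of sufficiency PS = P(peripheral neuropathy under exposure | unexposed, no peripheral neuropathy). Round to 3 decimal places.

PS ≈ 0.264

Let p₁ = 0.326, p₀ = 0.0837.
Under exogeneity and monotonicity, PS = (p₁ − p₀) / (1 − p₀).
PS = (0.326 − 0.0837) / (1 − 0.0837) = 0.2423 / 0.9163 ≈ 0.2644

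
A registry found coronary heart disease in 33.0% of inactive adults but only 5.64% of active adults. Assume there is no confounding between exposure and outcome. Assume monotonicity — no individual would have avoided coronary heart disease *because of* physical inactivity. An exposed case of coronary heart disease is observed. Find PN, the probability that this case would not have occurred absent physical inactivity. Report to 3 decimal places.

p₁ = 0.33, p₀ = 0.0564.
Under exogeneity and monotonicity, PN = (p₁ − p₀) / p₁.
PN = (0.33 − 0.0564) / 0.33 = 0.2736 / 0.33 ≈ 0.8291

PN ≈ 0.829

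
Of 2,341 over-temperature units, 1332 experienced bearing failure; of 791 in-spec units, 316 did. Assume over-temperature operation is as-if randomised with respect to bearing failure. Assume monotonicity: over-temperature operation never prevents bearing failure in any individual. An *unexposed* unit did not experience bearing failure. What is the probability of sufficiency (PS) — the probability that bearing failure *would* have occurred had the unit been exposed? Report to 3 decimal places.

p₁ = P(outcome | exposed) = 1332/2341 = 0.56899
p₀ = P(outcome | unexposed) = 316/791 = 0.39949
Under exogeneity and monotonicity, PS = (p₁ − p₀) / (1 − p₀).
PS = (0.56899 − 0.39949) / (1 − 0.39949) = 0.16949 / 0.60051 ≈ 0.2823

PS ≈ 0.282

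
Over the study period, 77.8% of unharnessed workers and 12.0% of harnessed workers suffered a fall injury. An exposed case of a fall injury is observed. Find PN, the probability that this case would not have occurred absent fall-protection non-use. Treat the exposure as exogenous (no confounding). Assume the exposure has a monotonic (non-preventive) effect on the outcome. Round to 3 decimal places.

PN ≈ 0.846

p₁ = 0.778, p₀ = 0.12.
Under exogeneity and monotonicity, PN = (p₁ − p₀) / p₁.
PN = (0.778 − 0.12) / 0.778 = 0.658 / 0.778 ≈ 0.8458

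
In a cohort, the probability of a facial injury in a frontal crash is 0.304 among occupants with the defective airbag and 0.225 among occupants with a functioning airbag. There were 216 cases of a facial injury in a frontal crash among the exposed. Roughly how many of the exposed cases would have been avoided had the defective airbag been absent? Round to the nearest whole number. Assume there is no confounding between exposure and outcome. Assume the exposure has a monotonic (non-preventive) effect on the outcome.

about 56 cases

Let p₁ = 0.304, p₀ = 0.225.
PN = (p₁ − p₀)/p₁ = (0.304 − 0.225) / 0.304 ≈ 0.25987.
Attributable cases ≈ PN × (exposed cases) = 0.25987 × 216 ≈ 56.13.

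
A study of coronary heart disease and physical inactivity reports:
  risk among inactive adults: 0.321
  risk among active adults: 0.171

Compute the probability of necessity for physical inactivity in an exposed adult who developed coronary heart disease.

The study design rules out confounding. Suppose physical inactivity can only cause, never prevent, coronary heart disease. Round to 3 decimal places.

Let p₁ = 0.321, p₀ = 0.171.
Under exogeneity and monotonicity, PN = (p₁ − p₀) / p₁.
PN = (0.321 − 0.171) / 0.321 = 0.15 / 0.321 ≈ 0.4673

PN ≈ 0.467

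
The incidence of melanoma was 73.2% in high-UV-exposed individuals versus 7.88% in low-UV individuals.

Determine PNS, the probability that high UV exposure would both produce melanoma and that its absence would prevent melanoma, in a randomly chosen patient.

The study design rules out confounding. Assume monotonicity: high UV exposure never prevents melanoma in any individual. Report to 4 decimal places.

p₁ = 0.732, p₀ = 0.0788.
Under exogeneity and monotonicity, PNS = p₁ − p₀.
PNS = 0.732 − 0.0788 = 0.6532

PNS ≈ 0.6532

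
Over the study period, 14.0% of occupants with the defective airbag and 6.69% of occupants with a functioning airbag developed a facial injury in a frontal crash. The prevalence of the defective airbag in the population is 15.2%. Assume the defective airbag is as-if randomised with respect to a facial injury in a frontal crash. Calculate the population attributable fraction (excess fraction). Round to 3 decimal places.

PAF ≈ 0.142

p₁ = 0.14, p₀ = 0.0669.
Overall risk P(Y=1) = π·p₁ + (1−π)·p₀ = 0.152×0.14 + 0.848×0.0669 = 0.078011.
Under exogeneity, PAF = [P(Y=1) − p₀] / P(Y=1).
PAF = (0.078011 − 0.0669) / 0.078011 ≈ 0.1424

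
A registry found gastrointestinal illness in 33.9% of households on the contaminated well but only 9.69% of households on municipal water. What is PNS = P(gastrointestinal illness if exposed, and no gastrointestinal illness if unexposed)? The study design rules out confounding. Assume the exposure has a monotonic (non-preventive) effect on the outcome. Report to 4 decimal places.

PNS ≈ 0.2421

p₁ = 0.339, p₀ = 0.0969.
Under exogeneity and monotonicity, PNS = p₁ − p₀.
PNS = 0.339 − 0.0969 = 0.2421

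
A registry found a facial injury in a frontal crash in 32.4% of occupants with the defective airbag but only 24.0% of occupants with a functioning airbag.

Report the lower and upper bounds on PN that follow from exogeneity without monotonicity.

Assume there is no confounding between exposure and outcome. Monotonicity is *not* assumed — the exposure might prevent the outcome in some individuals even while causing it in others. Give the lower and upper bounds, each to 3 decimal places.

0.259 ≤ PN ≤ 1.000

p₁ = 0.324, p₀ = 0.24.
Under exogeneity alone the bounds on PN are max{0,(p₁−p₀)/p₁} ≤ PN ≤ min{1,(1−p₀)/p₁}.
  lower = (p₁ − p₀)/p₁ = 0.084 / 0.324 ≈ 0.2593
  upper = min{1, (1 − p₀)/p₁} = 0.76 / 0.324 ≈ 2.3457 → capped at 1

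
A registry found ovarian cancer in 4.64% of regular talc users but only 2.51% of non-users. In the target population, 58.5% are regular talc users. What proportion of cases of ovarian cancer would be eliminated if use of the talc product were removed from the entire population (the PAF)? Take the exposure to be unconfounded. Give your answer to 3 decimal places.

PAF ≈ 0.332

p₁ = 0.0464, p₀ = 0.0251.
Overall risk P(Y=1) = π·p₁ + (1−π)·p₀ = 0.585×0.0464 + 0.415×0.0251 = 0.03756.
Under exogeneity, PAF = [P(Y=1) − p₀] / P(Y=1).
PAF = (0.03756 − 0.0251) / 0.03756 ≈ 0.3317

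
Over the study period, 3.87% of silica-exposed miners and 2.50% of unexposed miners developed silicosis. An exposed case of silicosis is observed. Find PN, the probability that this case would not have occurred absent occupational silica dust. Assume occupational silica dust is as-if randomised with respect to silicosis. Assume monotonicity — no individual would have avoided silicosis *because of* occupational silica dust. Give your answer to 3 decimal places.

PN ≈ 0.354

p₁ = 0.0387, p₀ = 0.025.
Under exogeneity and monotonicity, PN = (p₁ − p₀) / p₁.
PN = (0.0387 − 0.025) / 0.0387 = 0.0137 / 0.0387 ≈ 0.3540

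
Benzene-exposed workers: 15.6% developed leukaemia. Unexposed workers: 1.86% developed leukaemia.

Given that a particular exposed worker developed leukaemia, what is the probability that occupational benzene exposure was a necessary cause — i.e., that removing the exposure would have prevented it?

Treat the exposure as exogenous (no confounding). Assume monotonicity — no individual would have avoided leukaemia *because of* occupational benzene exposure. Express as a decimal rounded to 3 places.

p₁ = 0.156, p₀ = 0.0186.
Under exogeneity and monotonicity, PN = (p₁ − p₀) / p₁.
PN = (0.156 − 0.0186) / 0.156 = 0.1374 / 0.156 ≈ 0.8808

PN ≈ 0.881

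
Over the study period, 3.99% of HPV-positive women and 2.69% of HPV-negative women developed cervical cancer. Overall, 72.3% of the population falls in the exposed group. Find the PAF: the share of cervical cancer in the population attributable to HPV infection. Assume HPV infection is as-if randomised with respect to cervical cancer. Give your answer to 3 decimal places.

p₁ = 0.0399, p₀ = 0.0269.
Overall risk P(Y=1) = π·p₁ + (1−π)·p₀ = 0.723×0.0399 + 0.277×0.0269 = 0.036299.
Under exogeneity, PAF = [P(Y=1) − p₀] / P(Y=1).
PAF = (0.036299 − 0.0269) / 0.036299 ≈ 0.2589

PAF ≈ 0.259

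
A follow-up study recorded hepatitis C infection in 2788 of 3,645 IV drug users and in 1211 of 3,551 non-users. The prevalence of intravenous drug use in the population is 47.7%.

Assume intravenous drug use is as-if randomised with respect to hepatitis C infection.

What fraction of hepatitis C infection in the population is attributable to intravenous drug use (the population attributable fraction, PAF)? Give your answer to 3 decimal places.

PAF ≈ 0.372

p₁ = P(outcome | exposed) = 2788/3645 = 0.76488
p₀ = P(outcome | unexposed) = 1211/3551 = 0.34103
Overall risk P(Y=1) = π·p₁ + (1−π)·p₀ = 0.477×0.76488 + 0.523×0.34103 = 0.54321.
Under exogeneity, PAF = [P(Y=1) − p₀] / P(Y=1).
PAF = (0.54321 − 0.34103) / 0.54321 ≈ 0.3722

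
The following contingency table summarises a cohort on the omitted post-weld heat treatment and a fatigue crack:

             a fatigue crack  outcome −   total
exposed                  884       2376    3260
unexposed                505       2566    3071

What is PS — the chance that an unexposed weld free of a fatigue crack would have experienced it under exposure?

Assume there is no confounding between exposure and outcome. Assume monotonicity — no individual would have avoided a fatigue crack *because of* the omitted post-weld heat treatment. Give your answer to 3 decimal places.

p₁ = P(outcome | exposed) = 884/3260 = 0.27117
p₀ = P(outcome | unexposed) = 505/3071 = 0.16444
Under exogeneity and monotonicity, PS = (p₁ − p₀)/(1 − p₀).
PS = (0.27117 − 0.16444) / 0.83556 ≈ 0.1277

PS ≈ 0.128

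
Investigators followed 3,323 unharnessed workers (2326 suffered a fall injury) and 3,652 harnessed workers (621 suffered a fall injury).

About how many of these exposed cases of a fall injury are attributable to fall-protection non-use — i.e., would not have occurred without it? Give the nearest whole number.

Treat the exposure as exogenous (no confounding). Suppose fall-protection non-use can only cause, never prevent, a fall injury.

p₁ = P(outcome | exposed) = 2326/3323 = 0.69997
p₀ = P(outcome | unexposed) = 621/3652 = 0.17004
PN = (p₁ − p₀)/p₁ = (0.69997 − 0.17004) / 0.69997 ≈ 0.75707.
Attributable cases ≈ PN × (exposed cases) = 0.75707 × 2326 ≈ 1760.94.

about 1761 cases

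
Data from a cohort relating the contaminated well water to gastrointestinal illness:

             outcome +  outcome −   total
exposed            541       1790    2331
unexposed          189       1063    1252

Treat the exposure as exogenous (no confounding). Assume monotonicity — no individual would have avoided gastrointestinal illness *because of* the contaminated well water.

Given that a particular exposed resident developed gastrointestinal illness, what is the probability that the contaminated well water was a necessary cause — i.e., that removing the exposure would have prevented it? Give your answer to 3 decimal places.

p₁ = P(outcome | exposed) = 541/2331 = 0.23209
p₀ = P(outcome | unexposed) = 189/1252 = 0.15096
Under exogeneity and monotonicity, PN = (p₁ − p₀) / p₁.
PN = (0.23209 − 0.15096) / 0.23209 = 0.081131 / 0.23209 ≈ 0.3496

PN ≈ 0.350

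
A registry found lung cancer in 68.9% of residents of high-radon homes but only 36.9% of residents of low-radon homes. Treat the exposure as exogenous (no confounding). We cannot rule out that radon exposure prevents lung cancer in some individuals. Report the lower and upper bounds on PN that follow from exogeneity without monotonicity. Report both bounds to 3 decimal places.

0.464 ≤ PN ≤ 0.916

p₁ = 0.689, p₀ = 0.369.
Under exogeneity alone the bounds on PN are max{0,(p₁−p₀)/p₁} ≤ PN ≤ min{1,(1−p₀)/p₁}.
  lower = (p₁ − p₀)/p₁ = 0.32 / 0.689 ≈ 0.4644
  upper = min{1, (1 − p₀)/p₁} = 0.631 / 0.689 ≈ 0.9158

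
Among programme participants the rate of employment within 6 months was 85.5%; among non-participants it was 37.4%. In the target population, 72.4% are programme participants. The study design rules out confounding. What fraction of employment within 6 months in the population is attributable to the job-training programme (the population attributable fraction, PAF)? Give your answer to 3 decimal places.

PAF ≈ 0.482

p₁ = 0.855, p₀ = 0.374.
Overall risk P(Y=1) = π·p₁ + (1−π)·p₀ = 0.724×0.855 + 0.276×0.374 = 0.72224.
Under exogeneity, PAF = [P(Y=1) − p₀] / P(Y=1).
PAF = (0.72224 − 0.374) / 0.72224 ≈ 0.4822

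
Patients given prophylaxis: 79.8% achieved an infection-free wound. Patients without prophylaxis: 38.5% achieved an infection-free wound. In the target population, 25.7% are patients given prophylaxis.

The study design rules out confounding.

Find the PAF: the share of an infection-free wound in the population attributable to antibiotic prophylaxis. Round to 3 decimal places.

p₁ = 0.798, p₀ = 0.385.
Overall risk P(Y=1) = π·p₁ + (1−π)·p₀ = 0.257×0.798 + 0.743×0.385 = 0.49114.
Under exogeneity, PAF = [P(Y=1) − p₀] / P(Y=1).
PAF = (0.49114 − 0.385) / 0.49114 ≈ 0.2161

PAF ≈ 0.216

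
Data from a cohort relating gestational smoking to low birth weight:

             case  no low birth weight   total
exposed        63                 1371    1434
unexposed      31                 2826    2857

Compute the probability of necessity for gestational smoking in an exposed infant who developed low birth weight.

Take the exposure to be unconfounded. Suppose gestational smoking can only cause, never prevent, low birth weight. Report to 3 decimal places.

p₁ = P(outcome | exposed) = 63/1434 = 0.043933
p₀ = P(outcome | unexposed) = 31/2857 = 0.010851
Under exogeneity and monotonicity, PN = (p₁ − p₀)/p₁.
PN = (0.043933 − 0.010851) / 0.043933 ≈ 0.7530

PN ≈ 0.753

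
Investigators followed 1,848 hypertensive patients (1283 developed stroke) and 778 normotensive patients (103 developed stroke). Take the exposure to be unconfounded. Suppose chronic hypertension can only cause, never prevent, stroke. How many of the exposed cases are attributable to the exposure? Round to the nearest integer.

p₁ = P(outcome | exposed) = 1283/1848 = 0.69426
p₀ = P(outcome | unexposed) = 103/778 = 0.13239
PN = (p₁ − p₀)/p₁ = (0.69426 − 0.13239) / 0.69426 ≈ 0.80931.
Attributable cases ≈ PN × (exposed cases) = 0.80931 × 1283 ≈ 1038.34.

about 1038 cases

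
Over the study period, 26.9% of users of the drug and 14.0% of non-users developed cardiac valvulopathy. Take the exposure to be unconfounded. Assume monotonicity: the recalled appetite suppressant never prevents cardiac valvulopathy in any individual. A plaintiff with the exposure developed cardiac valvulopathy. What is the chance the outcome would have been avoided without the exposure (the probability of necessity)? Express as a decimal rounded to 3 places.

p₁ = 0.269, p₀ = 0.14.
Under exogeneity and monotonicity, PN = (p₁ − p₀) / p₁.
PN = (0.269 − 0.14) / 0.269 = 0.129 / 0.269 ≈ 0.4796

PN ≈ 0.480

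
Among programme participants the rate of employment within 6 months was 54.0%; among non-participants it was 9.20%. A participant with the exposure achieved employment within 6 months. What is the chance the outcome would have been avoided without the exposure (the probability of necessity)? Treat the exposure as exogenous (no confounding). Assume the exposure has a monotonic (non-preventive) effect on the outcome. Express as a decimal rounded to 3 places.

PN ≈ 0.830

p₁ = 0.54, p₀ = 0.092.
Under exogeneity and monotonicity, PN = (p₁ − p₀) / p₁.
PN = (0.54 − 0.092) / 0.54 = 0.448 / 0.54 ≈ 0.8296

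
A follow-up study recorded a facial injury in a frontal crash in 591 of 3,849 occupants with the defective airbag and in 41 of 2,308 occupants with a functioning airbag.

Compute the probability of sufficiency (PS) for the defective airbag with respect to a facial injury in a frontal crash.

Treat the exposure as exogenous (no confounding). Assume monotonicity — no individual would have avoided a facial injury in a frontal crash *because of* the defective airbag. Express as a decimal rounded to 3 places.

p₁ = P(outcome | exposed) = 591/3849 = 0.15355
p₀ = P(outcome | unexposed) = 41/2308 = 0.017764
Under exogeneity and monotonicity, PS = (p₁ − p₀) / (1 − p₀).
PS = (0.15355 − 0.017764) / (1 − 0.017764) = 0.13578 / 0.98224 ≈ 0.1382

PS ≈ 0.138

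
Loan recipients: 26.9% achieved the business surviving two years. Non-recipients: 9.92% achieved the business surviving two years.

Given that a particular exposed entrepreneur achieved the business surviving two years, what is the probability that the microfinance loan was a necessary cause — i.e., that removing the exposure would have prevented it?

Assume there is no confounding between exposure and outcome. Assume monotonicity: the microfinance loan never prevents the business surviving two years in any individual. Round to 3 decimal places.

p₁ = 0.269, p₀ = 0.0992.
Under exogeneity and monotonicity, PN = (p₁ − p₀) / p₁.
PN = (0.269 − 0.0992) / 0.269 = 0.1698 / 0.269 ≈ 0.6312

PN ≈ 0.631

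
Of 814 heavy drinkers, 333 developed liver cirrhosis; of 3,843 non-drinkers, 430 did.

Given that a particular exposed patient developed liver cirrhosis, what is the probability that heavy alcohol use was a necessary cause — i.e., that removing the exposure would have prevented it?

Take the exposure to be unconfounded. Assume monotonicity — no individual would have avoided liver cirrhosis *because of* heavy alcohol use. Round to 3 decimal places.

PN ≈ 0.726

p₁ = P(outcome | exposed) = 333/814 = 0.40909
p₀ = P(outcome | unexposed) = 430/3843 = 0.11189
Under exogeneity and monotonicity, PN = (p₁ − p₀) / p₁.
PN = (0.40909 − 0.11189) / 0.40909 = 0.2972 / 0.40909 ≈ 0.7265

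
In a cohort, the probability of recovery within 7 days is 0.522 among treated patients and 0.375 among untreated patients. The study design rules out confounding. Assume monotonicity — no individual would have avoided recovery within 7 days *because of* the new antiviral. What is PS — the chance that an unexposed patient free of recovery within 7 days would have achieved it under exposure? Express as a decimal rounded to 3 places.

PS ≈ 0.235

Let p₁ = 0.522, p₀ = 0.375.
Under exogeneity and monotonicity, PS = (p₁ − p₀) / (1 − p₀).
PS = (0.522 − 0.375) / (1 − 0.375) = 0.147 / 0.625 ≈ 0.2352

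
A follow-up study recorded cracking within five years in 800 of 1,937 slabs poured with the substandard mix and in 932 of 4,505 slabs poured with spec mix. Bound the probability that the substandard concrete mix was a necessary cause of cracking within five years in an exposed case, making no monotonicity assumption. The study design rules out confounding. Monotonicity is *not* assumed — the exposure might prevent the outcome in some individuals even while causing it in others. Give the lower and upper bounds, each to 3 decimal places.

0.499 ≤ PN ≤ 1.000

p₁ = P(outcome | exposed) = 800/1937 = 0.41301
p₀ = P(outcome | unexposed) = 932/4505 = 0.20688
Under exogeneity alone the bounds on PN are max{0,(p₁−p₀)/p₁} ≤ PN ≤ min{1,(1−p₀)/p₁}.
  lower = (p₁ − p₀)/p₁ = 0.20613 / 0.41301 ≈ 0.4991
  upper = min{1, (1 − p₀)/p₁} = 0.79312 / 0.41301 ≈ 1.9203 → capped at 1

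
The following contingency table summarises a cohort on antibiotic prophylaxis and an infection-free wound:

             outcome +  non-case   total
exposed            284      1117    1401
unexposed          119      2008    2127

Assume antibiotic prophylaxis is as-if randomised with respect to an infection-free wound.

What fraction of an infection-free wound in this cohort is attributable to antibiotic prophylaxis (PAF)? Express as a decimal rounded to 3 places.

p₁ = P(outcome | exposed) = 284/1401 = 0.20271
p₀ = P(outcome | unexposed) = 119/2127 = 0.055947
Exposure prevalence π = 1401/3528 = 0.39711; overall risk P(Y=1) = 0.11423.
Under exogeneity, PAF = [P(Y=1) − p₀]/P(Y=1).
PAF = (0.11423 − 0.055947) / 0.11423 ≈ 0.5102

PAF ≈ 0.510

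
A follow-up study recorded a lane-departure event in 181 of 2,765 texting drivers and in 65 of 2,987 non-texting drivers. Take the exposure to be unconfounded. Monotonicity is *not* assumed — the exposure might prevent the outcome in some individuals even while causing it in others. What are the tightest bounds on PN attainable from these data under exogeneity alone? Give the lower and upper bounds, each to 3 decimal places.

0.668 ≤ PN ≤ 1.000

p₁ = P(outcome | exposed) = 181/2765 = 0.065461
p₀ = P(outcome | unexposed) = 65/2987 = 0.021761
Under exogeneity alone the bounds on PN are max{0,(p₁−p₀)/p₁} ≤ PN ≤ min{1,(1−p₀)/p₁}.
  lower = (p₁ − p₀)/p₁ = 0.0437 / 0.065461 ≈ 0.6676
  upper = min{1, (1 − p₀)/p₁} = 0.97824 / 0.065461 ≈ 14.9438 → capped at 1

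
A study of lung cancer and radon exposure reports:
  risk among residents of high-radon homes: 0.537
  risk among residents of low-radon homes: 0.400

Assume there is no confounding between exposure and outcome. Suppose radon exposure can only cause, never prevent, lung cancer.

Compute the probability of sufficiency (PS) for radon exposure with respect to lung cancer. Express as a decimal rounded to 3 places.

Let p₁ = 0.537, p₀ = 0.4.
Under exogeneity and monotonicity, PS = (p₁ − p₀) / (1 − p₀).
PS = (0.537 − 0.4) / (1 − 0.4) = 0.137 / 0.6 ≈ 0.2283

PS ≈ 0.228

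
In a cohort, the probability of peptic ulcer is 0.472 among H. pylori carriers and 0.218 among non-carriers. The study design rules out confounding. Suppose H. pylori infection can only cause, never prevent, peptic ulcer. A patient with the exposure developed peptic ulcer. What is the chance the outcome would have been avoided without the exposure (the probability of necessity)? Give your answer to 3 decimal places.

Let p₁ = 0.472, p₀ = 0.218.
Under exogeneity and monotonicity, PN = (p₁ − p₀) / p₁.
PN = (0.472 − 0.218) / 0.472 = 0.254 / 0.472 ≈ 0.5381

PN ≈ 0.538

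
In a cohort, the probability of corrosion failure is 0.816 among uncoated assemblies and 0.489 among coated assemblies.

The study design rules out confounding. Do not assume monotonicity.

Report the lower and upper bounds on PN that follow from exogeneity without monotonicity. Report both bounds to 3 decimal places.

Let p₁ = 0.816, p₀ = 0.489.
Under exogeneity alone the bounds on PN are max{0,(p₁−p₀)/p₁} ≤ PN ≤ min{1,(1−p₀)/p₁}.
  lower = (p₁ − p₀)/p₁ = 0.327 / 0.816 ≈ 0.4007
  upper = min{1, (1 − p₀)/p₁} = 0.511 / 0.816 ≈ 0.6262

0.401 ≤ PN ≤ 0.626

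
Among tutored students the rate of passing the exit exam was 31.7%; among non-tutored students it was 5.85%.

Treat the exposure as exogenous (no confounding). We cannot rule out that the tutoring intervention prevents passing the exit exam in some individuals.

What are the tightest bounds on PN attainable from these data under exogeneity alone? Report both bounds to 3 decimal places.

p₁ = 0.317, p₀ = 0.0585.
Under exogeneity alone the bounds on PN are max{0,(p₁−p₀)/p₁} ≤ PN ≤ min{1,(1−p₀)/p₁}.
  lower = (p₁ − p₀)/p₁ = 0.2585 / 0.317 ≈ 0.8155
  upper = min{1, (1 − p₀)/p₁} = 0.9415 / 0.317 ≈ 2.9700 → capped at 1

0.815 ≤ PN ≤ 1.000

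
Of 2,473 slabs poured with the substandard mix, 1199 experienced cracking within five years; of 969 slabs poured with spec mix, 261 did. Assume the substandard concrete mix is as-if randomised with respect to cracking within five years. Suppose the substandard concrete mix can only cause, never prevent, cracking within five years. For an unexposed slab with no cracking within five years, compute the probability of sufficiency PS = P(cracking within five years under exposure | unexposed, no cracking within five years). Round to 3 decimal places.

p₁ = P(outcome | exposed) = 1199/2473 = 0.48484
p₀ = P(outcome | unexposed) = 261/969 = 0.26935
Under exogeneity and monotonicity, PS = (p₁ − p₀) / (1 − p₀).
PS = (0.48484 − 0.26935) / (1 − 0.26935) = 0.21549 / 0.73065 ≈ 0.2949

PS ≈ 0.295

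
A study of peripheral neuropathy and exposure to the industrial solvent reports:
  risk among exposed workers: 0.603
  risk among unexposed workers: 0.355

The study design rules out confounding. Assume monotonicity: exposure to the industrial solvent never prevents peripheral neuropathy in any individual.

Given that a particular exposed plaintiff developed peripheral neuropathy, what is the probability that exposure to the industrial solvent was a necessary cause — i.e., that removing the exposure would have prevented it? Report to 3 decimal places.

Let p₁ = 0.603, p₀ = 0.355.
Under exogeneity and monotonicity, PN = (p₁ − p₀) / p₁.
PN = (0.603 − 0.355) / 0.603 = 0.248 / 0.603 ≈ 0.4113

PN ≈ 0.411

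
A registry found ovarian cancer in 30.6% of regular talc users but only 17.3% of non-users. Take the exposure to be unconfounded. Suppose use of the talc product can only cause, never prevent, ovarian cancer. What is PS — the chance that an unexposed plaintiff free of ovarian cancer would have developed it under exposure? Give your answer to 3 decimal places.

PS ≈ 0.161

p₁ = 0.306, p₀ = 0.173.
Under exogeneity and monotonicity, PS = (p₁ − p₀) / (1 − p₀).
PS = (0.306 − 0.173) / (1 − 0.173) = 0.133 / 0.827 ≈ 0.1608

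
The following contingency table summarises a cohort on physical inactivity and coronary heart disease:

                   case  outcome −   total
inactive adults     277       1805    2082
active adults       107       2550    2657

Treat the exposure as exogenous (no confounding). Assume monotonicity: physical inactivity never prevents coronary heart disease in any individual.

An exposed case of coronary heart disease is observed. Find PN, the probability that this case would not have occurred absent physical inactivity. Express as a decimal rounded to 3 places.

PN ≈ 0.697

p₁ = P(outcome | exposed) = 277/2082 = 0.13305
p₀ = P(outcome | unexposed) = 107/2657 = 0.040271
Under exogeneity and monotonicity, PN = (p₁ − p₀)/p₁.
PN = (0.13305 − 0.040271) / 0.13305 ≈ 0.6973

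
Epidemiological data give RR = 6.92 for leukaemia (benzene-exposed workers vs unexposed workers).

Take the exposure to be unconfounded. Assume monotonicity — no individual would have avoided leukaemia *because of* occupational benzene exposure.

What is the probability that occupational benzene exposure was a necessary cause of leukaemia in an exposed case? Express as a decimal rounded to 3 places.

Under exogeneity and monotonicity, PN = (RR − 1) / RR = 1 − 1/RR.
PN = (6.92 − 1) / 6.92 = 5.92 / 6.92 ≈ 0.8555

PN ≈ 0.855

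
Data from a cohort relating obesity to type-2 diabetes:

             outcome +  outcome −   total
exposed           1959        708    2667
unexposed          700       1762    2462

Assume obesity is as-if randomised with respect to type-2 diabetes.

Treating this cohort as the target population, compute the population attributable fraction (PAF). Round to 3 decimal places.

PAF ≈ 0.452

p₁ = P(outcome | exposed) = 1959/2667 = 0.73453
p₀ = P(outcome | unexposed) = 700/2462 = 0.28432
Exposure prevalence π = 2667/5129 = 0.51998; overall risk P(Y=1) = 0.51842.
Under exogeneity, PAF = [P(Y=1) − p₀]/P(Y=1).
PAF = (0.51842 − 0.28432) / 0.51842 ≈ 0.4516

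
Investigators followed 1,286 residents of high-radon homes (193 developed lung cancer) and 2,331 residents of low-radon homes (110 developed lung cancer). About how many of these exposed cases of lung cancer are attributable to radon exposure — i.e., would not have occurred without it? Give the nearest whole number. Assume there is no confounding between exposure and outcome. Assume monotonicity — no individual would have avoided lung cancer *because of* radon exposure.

p₁ = P(outcome | exposed) = 193/1286 = 0.15008
p₀ = P(outcome | unexposed) = 110/2331 = 0.04719
PN = (p₁ − p₀)/p₁ = (0.15008 − 0.04719) / 0.15008 ≈ 0.68556.
Attributable cases ≈ PN × (exposed cases) = 0.68556 × 193 ≈ 132.31.

about 132 cases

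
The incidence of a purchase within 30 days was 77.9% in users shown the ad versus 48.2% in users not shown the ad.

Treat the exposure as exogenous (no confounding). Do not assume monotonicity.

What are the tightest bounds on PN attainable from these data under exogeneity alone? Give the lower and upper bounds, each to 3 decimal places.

p₁ = 0.779, p₀ = 0.482.
Under exogeneity alone the bounds on PN are max{0,(p₁−p₀)/p₁} ≤ PN ≤ min{1,(1−p₀)/p₁}.
  lower = (p₁ − p₀)/p₁ = 0.297 / 0.779 ≈ 0.3813
  upper = min{1, (1 − p₀)/p₁} = 0.518 / 0.779 ≈ 0.6650

0.381 ≤ PN ≤ 0.665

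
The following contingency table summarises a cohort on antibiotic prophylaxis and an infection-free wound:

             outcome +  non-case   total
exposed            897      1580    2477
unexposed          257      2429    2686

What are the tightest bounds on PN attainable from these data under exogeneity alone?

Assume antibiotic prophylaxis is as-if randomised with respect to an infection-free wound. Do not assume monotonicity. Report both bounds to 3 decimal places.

p₁ = P(outcome | exposed) = 897/2477 = 0.36213
p₀ = P(outcome | unexposed) = 257/2686 = 0.095681
Under exogeneity alone the bounds on PN are max{0,(p₁−p₀)/p₁} ≤ PN ≤ min{1,(1−p₀)/p₁}.
  lower = (p₁ − p₀)/p₁ = 0.26645 / 0.36213 ≈ 0.7358
  upper = min{1, (1 − p₀)/p₁} = 0.90432 / 0.36213 ≈ 2.4972 → capped at 1

0.736 ≤ PN ≤ 1.000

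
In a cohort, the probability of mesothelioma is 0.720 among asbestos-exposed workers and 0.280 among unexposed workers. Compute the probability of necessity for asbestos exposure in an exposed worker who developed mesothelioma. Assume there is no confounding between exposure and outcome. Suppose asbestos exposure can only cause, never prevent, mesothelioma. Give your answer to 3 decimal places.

PN ≈ 0.611

Let p₁ = 0.72, p₀ = 0.28.
Under exogeneity and monotonicity, PN = (p₁ − p₀) / p₁.
PN = (0.72 − 0.28) / 0.72 = 0.44 / 0.72 ≈ 0.6111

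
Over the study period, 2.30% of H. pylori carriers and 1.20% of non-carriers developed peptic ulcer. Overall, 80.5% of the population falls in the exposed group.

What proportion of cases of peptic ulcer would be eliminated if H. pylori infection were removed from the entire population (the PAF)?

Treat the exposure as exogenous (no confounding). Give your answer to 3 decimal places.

p₁ = 0.023, p₀ = 0.012.
Overall risk P(Y=1) = π·p₁ + (1−π)·p₀ = 0.805×0.023 + 0.195×0.012 = 0.020855.
Under exogeneity, PAF = [P(Y=1) − p₀] / P(Y=1).
PAF = (0.020855 − 0.012) / 0.020855 ≈ 0.4246

PAF ≈ 0.425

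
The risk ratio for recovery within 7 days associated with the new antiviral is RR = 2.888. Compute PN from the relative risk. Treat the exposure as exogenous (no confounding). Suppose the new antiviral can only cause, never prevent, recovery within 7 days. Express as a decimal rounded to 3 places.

Under exogeneity and monotonicity, PN = (RR − 1) / RR = 1 − 1/RR.
PN = (2.888 − 1) / 2.888 = 1.888 / 2.888 ≈ 0.6537

PN ≈ 0.654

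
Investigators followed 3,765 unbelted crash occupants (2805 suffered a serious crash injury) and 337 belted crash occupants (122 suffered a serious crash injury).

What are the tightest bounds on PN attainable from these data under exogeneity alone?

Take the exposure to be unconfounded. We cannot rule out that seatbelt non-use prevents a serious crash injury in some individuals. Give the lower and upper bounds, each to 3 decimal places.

0.514 ≤ PN ≤ 0.856

p₁ = P(outcome | exposed) = 2805/3765 = 0.74502
p₀ = P(outcome | unexposed) = 122/337 = 0.36202
Under exogeneity alone the bounds on PN are max{0,(p₁−p₀)/p₁} ≤ PN ≤ min{1,(1−p₀)/p₁}.
  lower = (p₁ − p₀)/p₁ = 0.383 / 0.74502 ≈ 0.5141
  upper = min{1, (1 − p₀)/p₁} = 0.63798 / 0.74502 ≈ 0.8563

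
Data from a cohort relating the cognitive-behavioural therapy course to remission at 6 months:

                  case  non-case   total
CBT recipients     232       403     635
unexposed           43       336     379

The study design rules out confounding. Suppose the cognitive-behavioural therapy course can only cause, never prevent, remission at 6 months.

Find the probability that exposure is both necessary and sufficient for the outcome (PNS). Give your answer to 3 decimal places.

p₁ = P(outcome | exposed) = 232/635 = 0.36535
p₀ = P(outcome | unexposed) = 43/379 = 0.11346
Under exogeneity and monotonicity, PNS = p₁ − p₀.
PNS = 0.36535 − 0.11346 = 0.2519

PNS ≈ 0.252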